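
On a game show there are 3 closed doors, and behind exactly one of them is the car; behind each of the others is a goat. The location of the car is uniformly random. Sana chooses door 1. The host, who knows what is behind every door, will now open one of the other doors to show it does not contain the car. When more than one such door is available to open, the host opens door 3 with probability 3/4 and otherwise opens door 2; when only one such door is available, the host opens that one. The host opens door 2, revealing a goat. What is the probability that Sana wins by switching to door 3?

4/5

Consider each possible location of the car in turn.
If it is behind door 1 (prior 1/3): door 3 is available but not opened, probability 1/4; weight (1/3)·(1/4) = 1/12.
If it is behind door 2 (prior 1/3): the host opened door 2, so this case is ruled out; weight (1/3)·0 = 0.
If it is behind door 3 (prior 1/3): only door 2 is available, probability 1; weight (1/3)·1 = 1/3.
The weights sum to 5/12.
So P(the car behind door 3 | the host opened door 2) = (1/3) / (5/12) = 4/5.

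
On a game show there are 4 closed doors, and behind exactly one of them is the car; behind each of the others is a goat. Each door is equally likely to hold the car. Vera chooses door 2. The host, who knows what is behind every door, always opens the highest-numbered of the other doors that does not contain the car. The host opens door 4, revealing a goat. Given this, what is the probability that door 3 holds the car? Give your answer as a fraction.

Apply Bayes' rule, conditioning on where the car actually is.
If it is behind any of doors 1, 2, and 3 (prior 1/4 each): door 4 is the highest-numbered option available, probability 1; weight (1/4)·1 = 1/4 each.
If it is behind door 4 (prior 1/4): the host opened door 4, so this case is ruled out; weight (1/4)·0 = 0.
The weights sum to 3/4.
So P(the car behind door 3 | the host opened door 4) = (1/4) / (3/4) = 1/3.

1/3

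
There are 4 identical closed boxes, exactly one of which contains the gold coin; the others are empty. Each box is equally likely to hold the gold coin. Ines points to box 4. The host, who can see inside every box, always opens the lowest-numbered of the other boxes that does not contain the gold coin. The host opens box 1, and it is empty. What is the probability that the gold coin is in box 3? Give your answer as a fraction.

1/3

Condition on the true location of the gold coin.
If it is in box 1 (prior 1/4): the host opened box 1, so this case is ruled out; weight (1/4)·0 = 0.
If it is in any of boxes 2, 3, and 4 (prior 1/4 each): box 1 is the lowest-numbered option available, probability 1; weight (1/4)·1 = 1/4 each.
The weights sum to 3/4.
So P(the gold coin in box 3 | the host opened box 1) = (1/4) / (3/4) = 1/3.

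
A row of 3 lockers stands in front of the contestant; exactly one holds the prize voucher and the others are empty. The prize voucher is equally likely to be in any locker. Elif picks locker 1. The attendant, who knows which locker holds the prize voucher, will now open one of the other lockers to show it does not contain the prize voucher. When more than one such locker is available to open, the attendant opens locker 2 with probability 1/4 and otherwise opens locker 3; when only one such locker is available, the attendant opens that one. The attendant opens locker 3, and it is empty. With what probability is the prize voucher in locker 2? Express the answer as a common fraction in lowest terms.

Condition on the true location of the prize voucher.
If it is in locker 1 (prior 1/3): locker 2 is available but not opened, probability 3/4; weight (1/3)·(3/4) = 1/4.
If it is in locker 2 (prior 1/3): only locker 3 is available, probability 1; weight (1/3)·1 = 1/3.
If it is in locker 3 (prior 1/3): the attendant opened locker 3, so this case is ruled out; weight (1/3)·0 = 0.
The weights sum to 7/12.
So P(the prize voucher in locker 2 | the attendant opened locker 3) = (1/3) / (7/12) = 4/7.

4/7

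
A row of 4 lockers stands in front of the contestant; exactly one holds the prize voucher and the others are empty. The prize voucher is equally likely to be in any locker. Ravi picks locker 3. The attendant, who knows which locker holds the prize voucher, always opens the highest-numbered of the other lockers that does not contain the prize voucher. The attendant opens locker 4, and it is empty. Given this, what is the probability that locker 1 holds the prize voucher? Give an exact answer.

Apply Bayes' rule, conditioning on where the prize voucher actually is.
If it is in any of lockers 1, 2, and 3 (prior 1/4 each): locker 4 is the highest-numbered option available, probability 1; weight (1/4)·1 = 1/4 each.
If it is in locker 4 (prior 1/4): the attendant opened locker 4, so this case is ruled out; weight (1/4)·0 = 0.
The weights sum to 3/4.
So P(the prize voucher in locker 1 | the attendant opened locker 4) = (1/4) / (3/4) = 1/3.

1/3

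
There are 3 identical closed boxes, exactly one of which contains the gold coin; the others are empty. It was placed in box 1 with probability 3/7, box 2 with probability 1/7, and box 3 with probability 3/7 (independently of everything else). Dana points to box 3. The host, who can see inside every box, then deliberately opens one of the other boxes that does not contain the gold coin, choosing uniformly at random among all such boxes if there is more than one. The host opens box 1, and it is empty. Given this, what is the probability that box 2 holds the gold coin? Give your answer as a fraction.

Condition on the true location of the gold coin.
If it is in box 1 (prior 3/7): the host opened box 1, so this case is ruled out; weight (3/7)·0 = 0.
If it is in box 2 (prior 1/7): the host has no choice, probability 1; weight (1/7)·1 = 1/7.
If it is in box 3 (prior 3/7): the host has 2 equally likely choices, so probability 1/2; weight (3/7)·(1/2) = 3/14.
The weights sum to 5/14.
So P(the gold coin in box 2 | the host opened box 1) = (1/7) / (5/14) = 2/5.

2/5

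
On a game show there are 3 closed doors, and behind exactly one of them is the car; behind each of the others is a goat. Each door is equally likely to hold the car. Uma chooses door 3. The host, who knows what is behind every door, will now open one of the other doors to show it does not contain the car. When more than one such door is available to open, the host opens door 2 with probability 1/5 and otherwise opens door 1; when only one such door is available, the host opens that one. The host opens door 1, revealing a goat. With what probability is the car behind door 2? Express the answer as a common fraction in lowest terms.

5/9

Apply Bayes' rule, conditioning on where the car actually is.
If it is behind door 1 (prior 1/3): the host opened door 1, so this case is ruled out; weight (1/3)·0 = 0.
If it is behind door 2 (prior 1/3): only door 1 is available, probability 1; weight (1/3)·1 = 1/3.
If it is behind door 3 (prior 1/3): door 2 is available but not opened, probability 4/5; weight (1/3)·(4/5) = 4/15.
The weights sum to 3/5.
So P(the car behind door 2 | the host opened door 1) = (1/3) / (3/5) = 5/9.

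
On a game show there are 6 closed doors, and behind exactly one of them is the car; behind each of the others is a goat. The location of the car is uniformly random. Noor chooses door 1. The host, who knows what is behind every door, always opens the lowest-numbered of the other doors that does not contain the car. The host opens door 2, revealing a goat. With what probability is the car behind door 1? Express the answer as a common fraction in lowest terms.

1/5

Consider each possible location of the car in turn.
If it is behind any of doors 1, 3, 4, 5, and 6 (prior 1/6 each): door 2 is the lowest-numbered option available, probability 1; weight (1/6)·1 = 1/6 each.
If it is behind door 2 (prior 1/6): the host opened door 2, so this case is ruled out; weight (1/6)·0 = 0.
The weights sum to 5/6.
So P(the car behind door 1 | the host opened door 2) = (1/6) / (5/6) = 1/5.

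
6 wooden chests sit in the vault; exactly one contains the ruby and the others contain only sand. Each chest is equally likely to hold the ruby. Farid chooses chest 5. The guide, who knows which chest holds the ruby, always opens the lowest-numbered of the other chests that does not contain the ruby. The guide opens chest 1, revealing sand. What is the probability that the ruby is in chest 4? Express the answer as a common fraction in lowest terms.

1/5

Condition on the true location of the ruby.
If it is in chest 1 (prior 1/6): the guide opened chest 1, so this case is ruled out; weight (1/6)·0 = 0.
If it is in any of chests 2, 3, 4, 5, and 6 (prior 1/6 each): chest 1 is the lowest-numbered option available, probability 1; weight (1/6)·1 = 1/6 each.
The weights sum to 5/6.
So P(the ruby in chest 4 | the guide opened chest 1) = (1/6) / (5/6) = 1/5.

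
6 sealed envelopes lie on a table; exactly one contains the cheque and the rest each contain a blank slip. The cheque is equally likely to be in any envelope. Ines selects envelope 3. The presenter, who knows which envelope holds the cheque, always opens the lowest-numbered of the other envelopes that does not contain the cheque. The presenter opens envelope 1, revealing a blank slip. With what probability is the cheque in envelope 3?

1/5

Apply Bayes' rule, conditioning on where the cheque actually is.
If it is in envelope 1 (prior 1/6): the presenter opened envelope 1, so this case is ruled out; weight (1/6)·0 = 0.
If it is in any of envelopes 2, 3, 4, 5, and 6 (prior 1/6 each): envelope 1 is the lowest-numbered option available, probability 1; weight (1/6)·1 = 1/6 each.
The weights sum to 5/6.
So P(the cheque in envelope 3 | the presenter opened envelope 1) = (1/6) / (5/6) = 1/5.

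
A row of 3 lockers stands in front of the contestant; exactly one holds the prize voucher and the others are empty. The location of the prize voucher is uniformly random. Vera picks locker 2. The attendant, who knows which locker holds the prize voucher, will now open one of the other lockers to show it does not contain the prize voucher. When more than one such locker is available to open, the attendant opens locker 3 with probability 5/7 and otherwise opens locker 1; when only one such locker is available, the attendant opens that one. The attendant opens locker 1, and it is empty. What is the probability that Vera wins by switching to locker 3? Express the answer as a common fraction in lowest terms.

7/9

Consider each possible location of the prize voucher in turn.
If it is in locker 1 (prior 1/3): the attendant opened locker 1, so this case is ruled out; weight (1/3)·0 = 0.
If it is in locker 2 (prior 1/3): locker 3 is available but not opened, probability 2/7; weight (1/3)·(2/7) = 2/21.
If it is in locker 3 (prior 1/3): only locker 1 is available, probability 1; weight (1/3)·1 = 1/3.
The weights sum to 3/7.
So P(the prize voucher in locker 3 | the attendant opened locker 1) = (1/3) / (3/7) = 7/9.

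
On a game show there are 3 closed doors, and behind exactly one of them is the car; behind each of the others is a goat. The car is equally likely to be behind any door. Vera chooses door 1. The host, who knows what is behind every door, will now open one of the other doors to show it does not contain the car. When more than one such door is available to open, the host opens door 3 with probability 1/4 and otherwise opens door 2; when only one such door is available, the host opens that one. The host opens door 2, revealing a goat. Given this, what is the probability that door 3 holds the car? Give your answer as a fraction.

4/7

Condition on the true location of the car.
If it is behind door 1 (prior 1/3): door 3 is available but not opened, probability 3/4; weight (1/3)·(3/4) = 1/4.
If it is behind door 2 (prior 1/3): the host opened door 2, so this case is ruled out; weight (1/3)·0 = 0.
If it is behind door 3 (prior 1/3): only door 2 is available, probability 1; weight (1/3)·1 = 1/3.
The weights sum to 7/12.
So P(the car behind door 3 | the host opened door 2) = (1/3) / (7/12) = 4/7.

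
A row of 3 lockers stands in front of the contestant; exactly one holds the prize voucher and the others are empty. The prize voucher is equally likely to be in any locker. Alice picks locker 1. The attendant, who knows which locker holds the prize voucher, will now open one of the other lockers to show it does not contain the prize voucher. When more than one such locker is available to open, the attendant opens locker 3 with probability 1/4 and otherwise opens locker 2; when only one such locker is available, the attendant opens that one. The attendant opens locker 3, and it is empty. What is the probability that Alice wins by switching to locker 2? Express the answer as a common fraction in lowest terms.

4/5

Apply Bayes' rule, conditioning on where the prize voucher actually is.
If it is in locker 1 (prior 1/3): locker 3 is available, opened with probability 1/4; weight (1/3)·(1/4) = 1/12.
If it is in locker 2 (prior 1/3): only locker 3 is available, probability 1; weight (1/3)·1 = 1/3.
If it is in locker 3 (prior 1/3): the attendant opened locker 3, so this case is ruled out; weight (1/3)·0 = 0.
The weights sum to 5/12.
So P(the prize voucher in locker 2 | the attendant opened locker 3) = (1/3) / (5/12) = 4/5.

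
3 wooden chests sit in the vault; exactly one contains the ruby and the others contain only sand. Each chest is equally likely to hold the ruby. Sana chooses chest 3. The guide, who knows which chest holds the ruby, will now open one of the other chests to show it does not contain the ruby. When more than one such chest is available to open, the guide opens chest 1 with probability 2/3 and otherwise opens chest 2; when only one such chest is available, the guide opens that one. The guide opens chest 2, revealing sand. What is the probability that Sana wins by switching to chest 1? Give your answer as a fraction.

Condition on the true location of the ruby.
If it is in chest 1 (prior 1/3): only chest 2 is available, probability 1; weight (1/3)·1 = 1/3.
If it is in chest 2 (prior 1/3): the guide opened chest 2, so this case is ruled out; weight (1/3)·0 = 0.
If it is in chest 3 (prior 1/3): chest 1 is available but not opened, probability 1/3; weight (1/3)·(1/3) = 1/9.
The weights sum to 4/9.
So P(the ruby in chest 1 | the guide opened chest 2) = (1/3) / (4/9) = 3/4.

3/4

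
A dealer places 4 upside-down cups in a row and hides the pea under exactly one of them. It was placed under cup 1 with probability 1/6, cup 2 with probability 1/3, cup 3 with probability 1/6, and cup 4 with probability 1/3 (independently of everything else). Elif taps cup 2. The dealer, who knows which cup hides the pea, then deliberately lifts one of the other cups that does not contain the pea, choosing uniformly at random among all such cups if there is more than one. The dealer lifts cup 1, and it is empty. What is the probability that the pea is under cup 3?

Apply Bayes' rule, conditioning on where the pea actually is.
If it is under cup 1 (prior 1/6): the dealer opened cup 1, so this case is ruled out; weight (1/6)·0 = 0.
If it is under cup 2 (prior 1/3): the dealer has 3 equally likely choices, so probability 1/3; weight (1/3)·(1/3) = 1/9.
If it is under cup 3 (prior 1/6): the dealer has 2 equally likely choices, so probability 1/2; weight (1/6)·(1/2) = 1/12.
If it is under cup 4 (prior 1/3): the dealer has 2 equally likely choices, so probability 1/2; weight (1/3)·(1/2) = 1/6.
The weights sum to 13/36.
So P(the pea under cup 3 | the dealer opened cup 1) = (1/12) / (13/36) = 3/13.

3/13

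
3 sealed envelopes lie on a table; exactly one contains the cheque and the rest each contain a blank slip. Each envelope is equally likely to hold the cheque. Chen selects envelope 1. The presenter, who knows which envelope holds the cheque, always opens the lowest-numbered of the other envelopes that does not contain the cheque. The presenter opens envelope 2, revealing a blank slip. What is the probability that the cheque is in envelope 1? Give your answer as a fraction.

1/2

Consider each possible location of the cheque in turn.
If it is in either of envelopes 1 and 3 (prior 1/3 each): envelope 2 is the lowest-numbered option available, probability 1; weight (1/3)·1 = 1/3 each.
If it is in envelope 2 (prior 1/3): the presenter opened envelope 2, so this case is ruled out; weight (1/3)·0 = 0.
The weights sum to 2/3.
So P(the cheque in envelope 1 | the presenter opened envelope 2) = (1/3) / (2/3) = 1/2.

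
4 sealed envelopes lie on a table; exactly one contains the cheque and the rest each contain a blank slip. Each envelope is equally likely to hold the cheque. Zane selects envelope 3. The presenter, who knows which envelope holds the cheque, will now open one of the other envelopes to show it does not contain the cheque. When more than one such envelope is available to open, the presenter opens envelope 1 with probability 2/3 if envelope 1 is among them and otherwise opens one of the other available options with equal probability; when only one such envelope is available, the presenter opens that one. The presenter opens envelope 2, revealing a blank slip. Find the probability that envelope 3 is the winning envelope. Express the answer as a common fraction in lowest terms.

Consider each possible location of the cheque in turn.
If it is in envelope 1 (prior 1/4): envelope 1 holds the prize so is unavailable; the presenter chooses uniformly among the 2 others, probability 1/2; weight (1/4)·(1/2) = 1/8.
If it is in envelope 2 (prior 1/4): the presenter opened envelope 2, so this case is ruled out; weight (1/4)·0 = 0.
If it is in envelope 3 (prior 1/4): envelope 1 is available but not opened; envelope 2 gets probability (1 − 2/3)/2 = 1/6; weight (1/4)·(1/6) = 1/24.
If it is in envelope 4 (prior 1/4): envelope 1 is available but not opened, probability 1/3; weight (1/4)·(1/3) = 1/12.
The weights sum to 1/4.
So P(the cheque in envelope 3 | the presenter opened envelope 2) = (1/24) / (1/4) = 1/6.

1/6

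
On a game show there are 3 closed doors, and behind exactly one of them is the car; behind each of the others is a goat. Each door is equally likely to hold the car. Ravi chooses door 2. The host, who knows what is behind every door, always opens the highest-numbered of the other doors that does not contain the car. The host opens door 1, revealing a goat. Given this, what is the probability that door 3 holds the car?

1

Apply Bayes' rule, conditioning on where the car actually is.
If it is behind door 1 (prior 1/3): the host opened door 1, so this case is ruled out; weight (1/3)·0 = 0.
If it is behind door 2 (prior 1/3): the host would have opened door 3 instead, probability 0; weight (1/3)·0 = 0.
If it is behind door 3 (prior 1/3): door 1 is the highest-numbered option available, probability 1; weight (1/3)·1 = 1/3.
The weights sum to 1/3.
So P(the car behind door 3 | the host opened door 1) = (1/3) / (1/3) = 1.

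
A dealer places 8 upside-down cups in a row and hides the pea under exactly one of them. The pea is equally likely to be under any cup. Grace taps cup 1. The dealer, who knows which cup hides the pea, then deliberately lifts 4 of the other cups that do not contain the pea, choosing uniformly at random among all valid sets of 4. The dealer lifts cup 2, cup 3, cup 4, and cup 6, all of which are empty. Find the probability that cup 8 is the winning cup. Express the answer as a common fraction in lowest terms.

7/24

Consider each possible location of the pea in turn.
If it is under cup 1 (prior 1/8): the dealer has 35 equally likely choices, so probability 1/35; weight (1/8)·(1/35) = 1/280.
If it is under any of cups 2, 3, 4, and 6 (prior 1/8 each): that cup was opened and seen not to hold the prize — ruled out; weight (1/8)·0 = 0 each.
If it is under any of cups 5, 7, and 8 (prior 1/8 each): the dealer has 15 equally likely choices, so probability 1/15; weight (1/8)·(1/15) = 1/120 each.
The weights sum to 1/35.
So P(the pea under cup 8 | the dealer opened cup 2, cup 3, cup 4, and cup 6) = (1/120) / (1/35) = 7/24.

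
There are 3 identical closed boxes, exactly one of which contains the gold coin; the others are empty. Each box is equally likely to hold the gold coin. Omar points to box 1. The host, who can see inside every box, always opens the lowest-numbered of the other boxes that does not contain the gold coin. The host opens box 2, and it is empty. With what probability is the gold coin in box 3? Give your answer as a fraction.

Consider each possible location of the gold coin in turn.
If it is in either of boxes 1 and 3 (prior 1/3 each): box 2 is the lowest-numbered option available, probability 1; weight (1/3)·1 = 1/3 each.
If it is in box 2 (prior 1/3): the host opened box 2, so this case is ruled out; weight (1/3)·0 = 0.
The weights sum to 2/3.
So P(the gold coin in box 3 | the host opened box 2) = (1/3) / (2/3) = 1/2.

1/2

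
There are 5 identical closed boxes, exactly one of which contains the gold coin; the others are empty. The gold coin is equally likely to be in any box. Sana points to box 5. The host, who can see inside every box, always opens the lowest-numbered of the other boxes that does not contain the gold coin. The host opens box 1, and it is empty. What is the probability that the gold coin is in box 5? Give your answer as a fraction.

1/4

Consider each possible location of the gold coin in turn.
If it is in box 1 (prior 1/5): the host opened box 1, so this case is ruled out; weight (1/5)·0 = 0.
If it is in any of boxes 2, 3, 4, and 5 (prior 1/5 each): box 1 is the lowest-numbered option available, probability 1; weight (1/5)·1 = 1/5 each.
The weights sum to 4/5.
So P(the gold coin in box 5 | the host opened box 1) = (1/5) / (4/5) = 1/4.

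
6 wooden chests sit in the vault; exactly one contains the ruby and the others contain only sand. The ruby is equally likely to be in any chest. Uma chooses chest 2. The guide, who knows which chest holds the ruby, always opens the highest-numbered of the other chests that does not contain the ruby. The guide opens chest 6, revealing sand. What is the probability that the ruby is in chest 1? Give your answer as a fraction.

Condition on the true location of the ruby.
If it is in any of chests 1, 2, 3, 4, and 5 (prior 1/6 each): chest 6 is the highest-numbered option available, probability 1; weight (1/6)·1 = 1/6 each.
If it is in chest 6 (prior 1/6): the guide opened chest 6, so this case is ruled out; weight (1/6)·0 = 0.
The weights sum to 5/6.
So P(the ruby in chest 1 | the guide opened chest 6) = (1/6) / (5/6) = 1/5.

1/5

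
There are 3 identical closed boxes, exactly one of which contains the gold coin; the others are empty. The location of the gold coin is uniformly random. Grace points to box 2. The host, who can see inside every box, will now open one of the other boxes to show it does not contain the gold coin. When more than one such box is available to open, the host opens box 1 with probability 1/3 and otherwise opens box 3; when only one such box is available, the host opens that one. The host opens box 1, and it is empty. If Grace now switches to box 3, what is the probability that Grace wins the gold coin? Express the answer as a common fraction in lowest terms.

3/4

Apply Bayes' rule, conditioning on where the gold coin actually is.
If it is in box 1 (prior 1/3): the host opened box 1, so this case is ruled out; weight (1/3)·0 = 0.
If it is in box 2 (prior 1/3): box 1 is available, opened with probability 1/3; weight (1/3)·(1/3) = 1/9.
If it is in box 3 (prior 1/3): only box 1 is available, probability 1; weight (1/3)·1 = 1/3.
The weights sum to 4/9.
So P(the gold coin in box 3 | the host opened box 1) = (1/3) / (4/9) = 3/4.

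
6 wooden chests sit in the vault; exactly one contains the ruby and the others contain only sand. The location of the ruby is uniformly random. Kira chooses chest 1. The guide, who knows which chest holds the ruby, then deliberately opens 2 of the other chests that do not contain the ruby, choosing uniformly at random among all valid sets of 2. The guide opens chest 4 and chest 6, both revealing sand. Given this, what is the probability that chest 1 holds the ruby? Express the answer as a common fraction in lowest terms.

1/6

Condition on the true location of the ruby.
If it is in chest 1 (prior 1/6): the guide has 10 equally likely choices, so probability 1/10; weight (1/6)·(1/10) = 1/60.
If it is in any of chests 2, 3, and 5 (prior 1/6 each): the guide has 6 equally likely choices, so probability 1/6; weight (1/6)·(1/6) = 1/36 each.
If it is in either of chests 4 and 6 (prior 1/6 each): that chest was opened and seen not to hold the prize — ruled out; weight (1/6)·0 = 0 each.
The weights sum to 1/10.
So P(the ruby in chest 1 | the guide opened chest 4 and chest 6) = (1/60) / (1/10) = 1/6.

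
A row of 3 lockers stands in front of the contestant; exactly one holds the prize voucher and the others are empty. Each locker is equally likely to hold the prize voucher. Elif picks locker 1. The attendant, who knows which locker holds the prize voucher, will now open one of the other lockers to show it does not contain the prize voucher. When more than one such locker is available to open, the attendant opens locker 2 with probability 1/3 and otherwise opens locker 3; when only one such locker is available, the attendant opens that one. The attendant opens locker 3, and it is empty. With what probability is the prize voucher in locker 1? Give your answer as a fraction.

Condition on the true location of the prize voucher.
If it is in locker 1 (prior 1/3): locker 2 is available but not opened, probability 2/3; weight (1/3)·(2/3) = 2/9.
If it is in locker 2 (prior 1/3): only locker 3 is available, probability 1; weight (1/3)·1 = 1/3.
If it is in locker 3 (prior 1/3): the attendant opened locker 3, so this case is ruled out; weight (1/3)·0 = 0.
The weights sum to 5/9.
So P(the prize voucher in locker 1 | the attendant opened locker 3) = (2/9) / (5/9) = 2/5.

2/5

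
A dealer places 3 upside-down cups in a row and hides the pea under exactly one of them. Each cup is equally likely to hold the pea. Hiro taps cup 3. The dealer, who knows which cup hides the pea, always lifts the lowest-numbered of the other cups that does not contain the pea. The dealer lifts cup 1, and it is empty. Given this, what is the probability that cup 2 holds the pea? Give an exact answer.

1/2

Apply Bayes' rule, conditioning on where the pea actually is.
If it is under cup 1 (prior 1/3): the dealer opened cup 1, so this case is ruled out; weight (1/3)·0 = 0.
If it is under either of cups 2 and 3 (prior 1/3 each): cup 1 is the lowest-numbered option available, probability 1; weight (1/3)·1 = 1/3 each.
The weights sum to 2/3.
So P(the pea under cup 2 | the dealer opened cup 1) = (1/3) / (2/3) = 1/2.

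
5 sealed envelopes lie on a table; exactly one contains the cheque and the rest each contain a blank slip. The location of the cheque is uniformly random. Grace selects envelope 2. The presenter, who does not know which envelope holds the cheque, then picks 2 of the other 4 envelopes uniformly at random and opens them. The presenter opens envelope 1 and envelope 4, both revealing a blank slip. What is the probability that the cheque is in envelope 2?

1/3

Consider each possible location of the cheque in turn.
If it is in either of envelopes 1 and 4 (prior 1/5 each): that envelope was opened and seen not to hold the prize — ruled out; weight (1/5)·0 = 0 each.
If it is in any of envelopes 2, 3, and 5 (prior 1/5 each): the presenter picks exactly this set with probability 1/6 regardless, and none is the prize; weight (1/5)·(1/6) = 1/30 each.
The weights sum to 1/10.
So P(the cheque in envelope 2 | the presenter opened envelope 1 and envelope 4) = (1/30) / (1/10) = 1/3.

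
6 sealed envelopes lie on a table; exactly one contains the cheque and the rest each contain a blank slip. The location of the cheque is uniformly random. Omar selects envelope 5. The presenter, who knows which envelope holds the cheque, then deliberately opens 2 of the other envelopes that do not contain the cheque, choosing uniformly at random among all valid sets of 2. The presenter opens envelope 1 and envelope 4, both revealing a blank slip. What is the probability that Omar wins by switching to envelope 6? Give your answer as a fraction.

Apply Bayes' rule, conditioning on where the cheque actually is.
If it is in either of envelopes 1 and 4 (prior 1/6 each): that envelope was opened and seen not to hold the prize — ruled out; weight (1/6)·0 = 0 each.
If it is in any of envelopes 2, 3, and 6 (prior 1/6 each): the presenter has 6 equally likely choices, so probability 1/6; weight (1/6)·(1/6) = 1/36 each.
If it is in envelope 5 (prior 1/6): the presenter has 10 equally likely choices, so probability 1/10; weight (1/6)·(1/10) = 1/60.
The weights sum to 1/10.
So P(the cheque in envelope 6 | the presenter opened envelope 1 and envelope 4) = (1/36) / (1/10) = 5/18.

5/18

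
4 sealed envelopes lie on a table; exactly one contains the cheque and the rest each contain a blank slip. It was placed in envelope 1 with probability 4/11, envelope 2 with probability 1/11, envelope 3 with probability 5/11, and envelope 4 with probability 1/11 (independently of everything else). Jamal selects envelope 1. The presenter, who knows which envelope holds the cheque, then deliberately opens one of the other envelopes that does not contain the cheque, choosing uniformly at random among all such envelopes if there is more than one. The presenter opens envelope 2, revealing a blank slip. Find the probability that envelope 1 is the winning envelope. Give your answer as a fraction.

Condition on the true location of the cheque.
If it is in envelope 1 (prior 4/11): the presenter has 3 equally likely choices, so probability 1/3; weight (4/11)·(1/3) = 4/33.
If it is in envelope 2 (prior 1/11): the presenter opened envelope 2, so this case is ruled out; weight (1/11)·0 = 0.
If it is in envelope 3 (prior 5/11): the presenter has 2 equally likely choices, so probability 1/2; weight (5/11)·(1/2) = 5/22.
If it is in envelope 4 (prior 1/11): the presenter has 2 equally likely choices, so probability 1/2; weight (1/11)·(1/2) = 1/22.
The weights sum to 13/33.
So P(the cheque in envelope 1 | the presenter opened envelope 2) = (4/33) / (13/33) = 4/13.

4/13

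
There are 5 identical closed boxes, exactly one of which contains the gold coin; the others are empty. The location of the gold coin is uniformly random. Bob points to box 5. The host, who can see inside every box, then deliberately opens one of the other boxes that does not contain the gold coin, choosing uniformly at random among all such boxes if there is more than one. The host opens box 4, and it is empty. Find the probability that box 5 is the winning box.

1/5

Apply Bayes' rule, conditioning on where the gold coin actually is.
If it is in any of boxes 1, 2, and 3 (prior 1/5 each): the host has 3 equally likely choices, so probability 1/3; weight (1/5)·(1/3) = 1/15 each.
If it is in box 4 (prior 1/5): the host opened box 4, so this case is ruled out; weight (1/5)·0 = 0.
If it is in box 5 (prior 1/5): the host has 4 equally likely choices, so probability 1/4; weight (1/5)·(1/4) = 1/20.
The weights sum to 1/4.
So P(the gold coin in box 5 | the host opened box 4) = (1/20) / (1/4) = 1/5.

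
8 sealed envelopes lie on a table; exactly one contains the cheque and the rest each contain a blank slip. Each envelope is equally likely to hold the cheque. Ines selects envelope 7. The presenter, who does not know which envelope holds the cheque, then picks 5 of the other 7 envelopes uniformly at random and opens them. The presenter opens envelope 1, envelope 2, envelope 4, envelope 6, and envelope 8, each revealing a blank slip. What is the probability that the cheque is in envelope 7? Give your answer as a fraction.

Because the presenter chose which envelopes to open without knowing where the cheque is, the choice is independent of the prize location. Learning that none of the 5 opened envelopes holds the cheque simply rules out those 5 locations and leaves the remaining 3 envelopes still equally likely by symmetry.
So P(the cheque in envelope 7) = 1/3.

1/3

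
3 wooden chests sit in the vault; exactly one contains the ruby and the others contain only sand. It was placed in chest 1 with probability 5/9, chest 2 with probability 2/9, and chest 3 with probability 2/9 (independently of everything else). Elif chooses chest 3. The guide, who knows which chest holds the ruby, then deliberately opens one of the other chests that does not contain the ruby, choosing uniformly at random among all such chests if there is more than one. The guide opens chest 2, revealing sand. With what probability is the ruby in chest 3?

1/6

Condition on the true location of the ruby.
If it is in chest 1 (prior 5/9): the guide has no choice, probability 1; weight (5/9)·1 = 5/9.
If it is in chest 2 (prior 2/9): the guide opened chest 2, so this case is ruled out; weight (2/9)·0 = 0.
If it is in chest 3 (prior 2/9): the guide has 2 equally likely choices, so probability 1/2; weight (2/9)·(1/2) = 1/9.
The weights sum to 2/3.
So P(the ruby in chest 3 | the guide opened chest 2) = (1/9) / (2/3) = 1/6.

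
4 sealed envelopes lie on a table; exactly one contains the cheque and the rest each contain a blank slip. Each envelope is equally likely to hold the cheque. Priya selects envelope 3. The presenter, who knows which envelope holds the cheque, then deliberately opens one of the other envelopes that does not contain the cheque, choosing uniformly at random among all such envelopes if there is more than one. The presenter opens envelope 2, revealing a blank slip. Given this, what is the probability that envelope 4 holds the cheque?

Condition on the true location of the cheque.
If it is in either of envelopes 1 and 4 (prior 1/4 each): the presenter has 2 equally likely choices, so probability 1/2; weight (1/4)·(1/2) = 1/8 each.
If it is in envelope 2 (prior 1/4): the presenter opened envelope 2, so this case is ruled out; weight (1/4)·0 = 0.
If it is in envelope 3 (prior 1/4): the presenter has 3 equally likely choices, so probability 1/3; weight (1/4)·(1/3) = 1/12.
The weights sum to 1/3.
So P(the cheque in envelope 4 | the presenter opened envelope 2) = (1/8) / (1/3) = 3/8.

3/8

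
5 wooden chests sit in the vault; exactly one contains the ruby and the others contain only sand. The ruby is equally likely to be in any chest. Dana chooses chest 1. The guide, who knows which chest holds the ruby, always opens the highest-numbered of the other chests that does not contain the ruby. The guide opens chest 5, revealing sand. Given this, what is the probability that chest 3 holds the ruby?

Apply Bayes' rule, conditioning on where the ruby actually is.
If it is in any of chests 1, 2, 3, and 4 (prior 1/5 each): chest 5 is the highest-numbered option available, probability 1; weight (1/5)·1 = 1/5 each.
If it is in chest 5 (prior 1/5): the guide opened chest 5, so this case is ruled out; weight (1/5)·0 = 0.
The weights sum to 4/5.
So P(the ruby in chest 3 | the guide opened chest 5) = (1/5) / (4/5) = 1/4.

1/4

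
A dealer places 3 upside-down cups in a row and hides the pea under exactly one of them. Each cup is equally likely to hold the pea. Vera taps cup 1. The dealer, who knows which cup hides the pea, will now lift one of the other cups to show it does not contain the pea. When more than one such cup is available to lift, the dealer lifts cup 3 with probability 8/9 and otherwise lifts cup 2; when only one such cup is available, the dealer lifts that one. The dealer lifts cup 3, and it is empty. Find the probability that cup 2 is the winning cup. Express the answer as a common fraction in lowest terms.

9/17

Condition on the true location of the pea.
If it is under cup 1 (prior 1/3): cup 3 is available, opened with probability 8/9; weight (1/3)·(8/9) = 8/27.
If it is under cup 2 (prior 1/3): only cup 3 is available, probability 1; weight (1/3)·1 = 1/3.
If it is under cup 3 (prior 1/3): the dealer opened cup 3, so this case is ruled out; weight (1/3)·0 = 0.
The weights sum to 17/27.
So P(the pea under cup 2 | the dealer opened cup 3) = (1/3) / (17/27) = 9/17.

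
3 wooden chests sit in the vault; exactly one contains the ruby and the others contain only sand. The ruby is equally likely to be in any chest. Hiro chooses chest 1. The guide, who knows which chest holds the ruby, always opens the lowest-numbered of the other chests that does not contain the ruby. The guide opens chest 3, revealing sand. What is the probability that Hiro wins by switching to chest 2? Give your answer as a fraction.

Consider each possible location of the ruby in turn.
If it is in chest 1 (prior 1/3): the guide would have opened chest 2 instead, probability 0; weight (1/3)·0 = 0.
If it is in chest 2 (prior 1/3): chest 3 is the lowest-numbered option available, probability 1; weight (1/3)·1 = 1/3.
If it is in chest 3 (prior 1/3): the guide opened chest 3, so this case is ruled out; weight (1/3)·0 = 0.
The weights sum to 1/3.
So P(the ruby in chest 2 | the guide opened chest 3) = (1/3) / (1/3) = 1.

1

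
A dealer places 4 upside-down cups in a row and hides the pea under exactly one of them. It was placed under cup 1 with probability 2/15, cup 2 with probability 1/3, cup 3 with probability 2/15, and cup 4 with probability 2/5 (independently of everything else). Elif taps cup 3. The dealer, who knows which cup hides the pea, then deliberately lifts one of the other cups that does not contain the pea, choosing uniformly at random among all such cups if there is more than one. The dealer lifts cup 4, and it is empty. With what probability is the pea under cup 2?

Condition on the true location of the pea.
If it is under cup 1 (prior 2/15): the dealer has 2 equally likely choices, so probability 1/2; weight (2/15)·(1/2) = 1/15.
If it is under cup 2 (prior 1/3): the dealer has 2 equally likely choices, so probability 1/2; weight (1/3)·(1/2) = 1/6.
If it is under cup 3 (prior 2/15): the dealer has 3 equally likely choices, so probability 1/3; weight (2/15)·(1/3) = 2/45.
If it is under cup 4 (prior 2/5): the dealer opened cup 4, so this case is ruled out; weight (2/5)·0 = 0.
The weights sum to 5/18.
So P(the pea under cup 2 | the dealer opened cup 4) = (1/6) / (5/18) = 3/5.

3/5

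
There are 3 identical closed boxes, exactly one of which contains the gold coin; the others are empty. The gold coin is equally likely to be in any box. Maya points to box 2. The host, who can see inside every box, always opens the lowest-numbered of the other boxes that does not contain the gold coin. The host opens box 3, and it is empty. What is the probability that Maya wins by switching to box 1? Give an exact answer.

Consider each possible location of the gold coin in turn.
If it is in box 1 (prior 1/3): box 3 is the lowest-numbered option available, probability 1; weight (1/3)·1 = 1/3.
If it is in box 2 (prior 1/3): the host would have opened box 1 instead, probability 0; weight (1/3)·0 = 0.
If it is in box 3 (prior 1/3): the host opened box 3, so this case is ruled out; weight (1/3)·0 = 0.
The weights sum to 1/3.
So P(the gold coin in box 1 | the host opened box 3) = (1/3) / (1/3) = 1.

1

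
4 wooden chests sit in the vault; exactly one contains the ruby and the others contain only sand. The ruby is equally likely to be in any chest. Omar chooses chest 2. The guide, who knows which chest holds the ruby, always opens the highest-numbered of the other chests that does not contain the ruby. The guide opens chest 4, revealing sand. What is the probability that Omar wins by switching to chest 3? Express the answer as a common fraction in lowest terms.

1/3

Apply Bayes' rule, conditioning on where the ruby actually is.
If it is in any of chests 1, 2, and 3 (prior 1/4 each): chest 4 is the highest-numbered option available, probability 1; weight (1/4)·1 = 1/4 each.
If it is in chest 4 (prior 1/4): the guide opened chest 4, so this case is ruled out; weight (1/4)·0 = 0.
The weights sum to 3/4.
So P(the ruby in chest 3 | the guide opened chest 4) = (1/4) / (3/4) = 1/3.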